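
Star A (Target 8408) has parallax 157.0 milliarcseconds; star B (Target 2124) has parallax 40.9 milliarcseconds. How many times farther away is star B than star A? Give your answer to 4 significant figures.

Since d = 1/p, d_B/d_A = p_A/p_B.
= 157.0 / 40.9 = 3.8386.

3.839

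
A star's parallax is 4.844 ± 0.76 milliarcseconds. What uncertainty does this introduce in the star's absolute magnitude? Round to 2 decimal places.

σ_M = 0.34 mag

M = m − 5 log₁₀ d + 5 = m + 5 log₁₀ p + 5, so ∂M/∂p = 5/(p ln 10).
σ_M = (5/ln 10) · (σ_p/p) = 2.1715 × 0.76/4.844 = 2.1715 × 0.1569 = 0.34071.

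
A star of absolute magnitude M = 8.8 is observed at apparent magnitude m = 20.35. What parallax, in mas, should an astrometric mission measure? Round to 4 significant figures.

m − M = 20.35 − 8.8 = 11.55.
d = 10^((m−M)/5 + 1) = 10^3.310 = 2041.7 pc.
p = 1/d = 1/2041.7 = 0.00048979 arcsec = 0.48979 mas.

0.4898 mas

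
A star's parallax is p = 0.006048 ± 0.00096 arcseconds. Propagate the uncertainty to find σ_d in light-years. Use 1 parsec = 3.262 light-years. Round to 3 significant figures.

d = 1/p, so σ_d = σ_p / p².
σ_d = 0.000960 / (0.006048)² = 0.000960 / 0.000036578 = 26.245 pc = 26.245 × 3.262 ly = 85.611 ly.

85.6 ly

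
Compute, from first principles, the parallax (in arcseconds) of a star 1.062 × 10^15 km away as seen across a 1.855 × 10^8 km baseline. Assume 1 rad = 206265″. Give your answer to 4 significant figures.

0.03603 arcsec

θ ≈ B/d = (1.855 × 10^8) / (1.062 × 10^15) = 1.7467 × 10^-7 rad.
In arcseconds: 1.7467 × 10^-7 × 206265 = 0.036028″.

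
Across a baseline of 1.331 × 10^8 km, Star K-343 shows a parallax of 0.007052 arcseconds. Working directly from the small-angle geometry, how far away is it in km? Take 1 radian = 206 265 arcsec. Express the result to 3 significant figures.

θ = 0.007052″ = 0.007052/206265 = 3.4189 × 10^-8 rad.
d = B/θ = (1.331 × 10^8) / (3.4189 × 10^-8) = 3.8931 × 10^15 km.

3.89 × 10^15 km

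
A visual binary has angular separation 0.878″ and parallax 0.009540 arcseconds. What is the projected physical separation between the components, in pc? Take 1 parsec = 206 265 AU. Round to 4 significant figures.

0.0004462 pc

d = 1/p = 1/0.009540″ = 104.82 pc.
At distance d (pc), an angle of θ arcsec spans θ·d AU: s = 0.878 × 104.82 = 92.032 AU.
= 92.032 / 206265 = 0.00044618 pc.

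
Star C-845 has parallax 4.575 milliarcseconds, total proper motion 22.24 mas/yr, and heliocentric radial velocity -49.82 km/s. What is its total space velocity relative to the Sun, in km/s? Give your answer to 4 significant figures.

54.89 km/s

d = 1/p = 1/0.004575″ = 218.58 pc.
μ = 22.24 mas/yr = 0.02224 ″/yr.
v_t = 4.740 μ d = 4.740 × 0.02224 × 218.58 = 23.042 km/s.
v = √(v_r² + v_t²) = √((-49.82)² + 23.042²) = √3012.97 = 54.891 km/s.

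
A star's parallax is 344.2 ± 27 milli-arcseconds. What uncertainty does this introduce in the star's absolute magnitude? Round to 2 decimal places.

σ_M = 0.17 mag

M = m − 5 log₁₀ d + 5 = m + 5 log₁₀ p + 5, so ∂M/∂p = 5/(p ln 10).
σ_M = (5/ln 10) · (σ_p/p) = 2.1715 × 27/344.2 = 2.1715 × 0.078443 = 0.17034.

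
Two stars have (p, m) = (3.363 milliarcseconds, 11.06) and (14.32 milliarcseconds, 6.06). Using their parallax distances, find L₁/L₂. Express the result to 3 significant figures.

d₁ = 1/p₁ = 1/0.003363″ = 297.35 pc; d₂ = 1/p₂ = 1/0.01432″ = 69.832 pc.
M₁ = m₁ − 5 log₁₀ d₁ + 5 = 11.06 − 12.3663 + 5 = 3.6937.
M₂ = 6.06 − 9.2203 + 5 = 1.8397.
L₁/L₂ = 10^(0.4(M₂ − M₁)) = 10^(0.4 × (-1.8540)) = 10^(-0.74160) = 0.1813.

L₁/L₂ = 0.181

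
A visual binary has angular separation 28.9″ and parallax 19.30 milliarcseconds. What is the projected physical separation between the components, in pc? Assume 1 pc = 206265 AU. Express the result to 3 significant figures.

0.00726 pc

d = 1/p = 1/0.01930″ = 51.813 pc.
At distance d (pc), an angle of θ arcsec spans θ·d AU: s = 28.9 × 51.813 = 1497.4 AU.
= 1497.4 / 206265 = 0.0072596 pc.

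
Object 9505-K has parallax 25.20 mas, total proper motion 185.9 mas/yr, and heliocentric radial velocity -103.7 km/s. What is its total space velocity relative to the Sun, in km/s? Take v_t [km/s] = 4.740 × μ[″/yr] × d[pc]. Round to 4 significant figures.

d = 1/p = 1/0.02520″ = 39.683 pc.
μ = 185.9 mas/yr = 0.1859 ″/yr.
v_t = 4.740 μ d = 4.740 × 0.1859 × 39.683 = 34.967 km/s.
v = √(v_r² + v_t²) = √((-103.7)² + 34.967²) = √11976.4 = 109.44 km/s.

109.4 km/s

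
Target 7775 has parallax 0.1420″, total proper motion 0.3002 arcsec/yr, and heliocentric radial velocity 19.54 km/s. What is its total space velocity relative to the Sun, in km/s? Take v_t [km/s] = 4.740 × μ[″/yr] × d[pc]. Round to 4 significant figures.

d = 1/p = 1/0.1420″ = 7.0423 pc.
v_t = 4.740 μ d = 4.740 × 0.3002 × 7.0423 = 10.021 km/s.
v = √(v_r² + v_t²) = √(19.54² + 10.021²) = √482.232 = 21.96 km/s.

21.96 km/s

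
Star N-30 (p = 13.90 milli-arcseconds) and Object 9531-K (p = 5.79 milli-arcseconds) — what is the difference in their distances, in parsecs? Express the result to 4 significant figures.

d_A = 1/0.01390″ = 71.942 pc; d_B = 1/0.005790″ = 172.71 pc.
|d_B − d_A| = |172.71 − 71.942| = 100.77 pc.

100.8 pc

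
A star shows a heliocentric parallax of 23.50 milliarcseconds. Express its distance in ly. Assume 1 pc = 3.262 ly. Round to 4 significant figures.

p = 23.50 milliarcseconds = 0.02350 arcsec.
d = 1/p = 1/0.02350 = 42.553 pc.
In light-years: 42.553 × 3.262 = 138.81 ly.

138.8 ly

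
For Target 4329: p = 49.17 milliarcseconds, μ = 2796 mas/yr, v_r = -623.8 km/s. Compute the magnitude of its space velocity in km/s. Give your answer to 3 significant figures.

680 km/s

d = 1/p = 1/0.04917″ = 20.338 pc.
μ = 2796 mas/yr = 2.796 ″/yr.
v_t = 4.740 μ d = 4.740 × 2.796 × 20.338 = 269.54 km/s.
v = √(v_r² + v_t²) = √((-623.8)² + 269.54²) = √461778 = 679.54 km/s.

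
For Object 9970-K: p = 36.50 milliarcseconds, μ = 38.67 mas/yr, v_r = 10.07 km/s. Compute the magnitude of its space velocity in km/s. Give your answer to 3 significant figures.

11.3 km/s

d = 1/p = 1/0.03650″ = 27.397 pc.
μ = 38.67 mas/yr = 0.03867 ″/yr.
v_t = 4.740 μ d = 4.740 × 0.03867 × 27.397 = 5.0218 km/s.
v = √(v_r² + v_t²) = √(10.07² + 5.0218²) = √126.623 = 11.253 km/s.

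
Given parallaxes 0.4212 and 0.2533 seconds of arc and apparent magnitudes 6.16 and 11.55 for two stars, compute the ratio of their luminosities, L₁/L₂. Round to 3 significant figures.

d₁ = 1/p₁ = 1/0.4212″ = 2.3742 pc; d₂ = 1/p₂ = 1/0.2533″ = 3.9479 pc.
M₁ = m₁ − 5 log₁₀ d₁ + 5 = 6.16 − 1.8776 + 5 = 9.2824.
M₂ = 11.55 − 2.9818 + 5 = 13.5682.
L₁/L₂ = 10^(0.4(M₂ − M₁)) = 10^(0.4 × 4.2858) = 10^1.71432 = 51.799.

L₁/L₂ = 51.8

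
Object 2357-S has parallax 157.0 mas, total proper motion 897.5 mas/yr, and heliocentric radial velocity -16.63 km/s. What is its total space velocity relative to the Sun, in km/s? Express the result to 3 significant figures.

31.8 km/s

d = 1/p = 1/0.1570″ = 6.3694 pc.
μ = 897.5 mas/yr = 0.8975 ″/yr.
v_t = 4.740 μ d = 4.740 × 0.8975 × 6.3694 = 27.096 km/s.
v = √(v_r² + v_t²) = √((-16.63)² + 27.096²) = √1010.75 = 31.792 km/s.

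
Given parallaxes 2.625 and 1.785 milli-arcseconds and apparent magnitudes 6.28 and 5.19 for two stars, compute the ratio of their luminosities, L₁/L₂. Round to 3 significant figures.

d₁ = 1/p₁ = 1/0.002625″ = 380.95 pc; d₂ = 1/p₂ = 1/0.001785″ = 560.22 pc.
M₁ = m₁ − 5 log₁₀ d₁ + 5 = 6.28 − 12.9043 + 5 = -1.6243.
M₂ = 5.19 − 13.7418 + 5 = -3.5518.
L₁/L₂ = 10^(0.4(M₂ − M₁)) = 10^(0.4 × (-1.9275)) = 10^(-0.77100) = 0.16943.

L₁/L₂ = 0.169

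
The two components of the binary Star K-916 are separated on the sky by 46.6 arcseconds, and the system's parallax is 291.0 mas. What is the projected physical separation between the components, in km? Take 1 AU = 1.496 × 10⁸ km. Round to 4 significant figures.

2.396 × 10^10 km

d = 1/p = 1/0.2910″ = 3.4364 pc.
At distance d (pc), an angle of θ arcsec spans θ·d AU: s = 46.6 × 3.4364 = 160.14 AU.
= 160.14 × 1.496 × 10⁸ km = 2.3957 × 10^10 km.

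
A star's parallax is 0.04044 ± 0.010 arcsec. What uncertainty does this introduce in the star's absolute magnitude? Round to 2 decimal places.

σ_M = 0.54 mag

M = m − 5 log₁₀ d + 5 = m + 5 log₁₀ p + 5, so ∂M/∂p = 5/(p ln 10).
σ_M = (5/ln 10) · (σ_p/p) = 2.1715 × 0.010/0.04044 = 2.1715 × 0.24728 = 0.53697.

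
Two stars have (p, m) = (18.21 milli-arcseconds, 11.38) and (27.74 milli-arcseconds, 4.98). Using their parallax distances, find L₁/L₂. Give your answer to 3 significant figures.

L₁/L₂ = 0.00639

d₁ = 1/p₁ = 1/0.01821″ = 54.915 pc; d₂ = 1/p₂ = 1/0.02774″ = 36.049 pc.
M₁ = m₁ − 5 log₁₀ d₁ + 5 = 11.38 − 8.6985 + 5 = 7.6815.
M₂ = 4.98 − 7.7845 + 5 = 2.1955.
L₁/L₂ = 10^(0.4(M₂ − M₁)) = 10^(0.4 × (-5.4860)) = 10^(-2.19440) = 0.0063915.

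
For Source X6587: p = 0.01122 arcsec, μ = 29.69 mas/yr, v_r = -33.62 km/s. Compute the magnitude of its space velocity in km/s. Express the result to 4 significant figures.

35.88 km/s

d = 1/p = 1/0.01122″ = 89.127 pc.
μ = 29.69 mas/yr = 0.02969 ″/yr.
v_t = 4.740 μ d = 4.740 × 0.02969 × 89.127 = 12.543 km/s.
v = √(v_r² + v_t²) = √((-33.62)² + 12.543²) = √1287.63 = 35.884 km/s.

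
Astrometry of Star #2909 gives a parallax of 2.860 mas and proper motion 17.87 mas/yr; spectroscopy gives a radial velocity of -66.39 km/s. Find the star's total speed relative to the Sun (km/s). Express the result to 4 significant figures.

72.70 km/s

d = 1/p = 1/0.002860″ = 349.65 pc.
μ = 17.87 mas/yr = 0.01787 ″/yr.
v_t = 4.740 μ d = 4.740 × 0.01787 × 349.65 = 29.617 km/s.
v = √(v_r² + v_t²) = √((-66.39)² + 29.617²) = √5284.8 = 72.697 km/s.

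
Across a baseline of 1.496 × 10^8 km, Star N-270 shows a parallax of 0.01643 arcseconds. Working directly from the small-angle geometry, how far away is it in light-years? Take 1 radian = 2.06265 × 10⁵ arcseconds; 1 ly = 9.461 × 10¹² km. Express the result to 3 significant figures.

199 ly

θ = 0.01643″ = 0.01643/206265 = 7.9655 × 10^-8 rad.
d = B/θ = (1.496 × 10^8) / (7.9655 × 10^-8) = 1.8781 × 10^15 km = (1.8781 × 10^15) / (9.461 × 10^12) ly = 198.51 ly.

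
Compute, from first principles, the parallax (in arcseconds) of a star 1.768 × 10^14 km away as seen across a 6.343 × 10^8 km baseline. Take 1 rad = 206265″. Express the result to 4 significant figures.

0.7400 arcsec

θ ≈ B/d = (6.343 × 10^8) / (1.768 × 10^14) = 3.5877 × 10^-6 rad.
In arcseconds: 3.5877 × 10^-6 × 206265 = 0.74002″.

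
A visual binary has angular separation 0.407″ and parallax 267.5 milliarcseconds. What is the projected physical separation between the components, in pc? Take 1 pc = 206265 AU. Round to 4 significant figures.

d = 1/p = 1/0.2675″ = 3.7383 pc.
At distance d (pc), an angle of θ arcsec spans θ·d AU: s = 0.407 × 3.7383 = 1.5215 AU.
= 1.5215 / 206265 = 7.3764 × 10^-6 pc.

7.376 × 10^-6 pc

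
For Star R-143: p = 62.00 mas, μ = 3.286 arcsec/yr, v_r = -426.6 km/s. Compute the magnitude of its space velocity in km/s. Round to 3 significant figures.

d = 1/p = 1/0.06200″ = 16.129 pc.
v_t = 4.740 μ d = 4.740 × 3.286 × 16.129 = 251.22 km/s.
v = √(v_r² + v_t²) = √((-426.6)² + 251.22²) = √245099 = 495.07 km/s.

495 km/s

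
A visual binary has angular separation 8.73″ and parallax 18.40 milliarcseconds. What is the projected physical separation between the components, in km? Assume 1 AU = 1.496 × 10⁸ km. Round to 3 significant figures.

d = 1/p = 1/0.01840″ = 54.348 pc.
At distance d (pc), an angle of θ arcsec spans θ·d AU: s = 8.73 × 54.348 = 474.46 AU.
= 474.46 × 1.496 × 10⁸ km = 7.0979 × 10^10 km.

7.10 × 10^10 km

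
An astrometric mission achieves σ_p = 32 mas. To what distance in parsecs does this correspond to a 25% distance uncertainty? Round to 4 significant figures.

σ_d/d = σ_p/p, so the condition is σ_p/p ≤ 0.25, i.e. p ≥ σ_p/0.25.
p_min = 32/0.25 = 128 mas = 0.128 arcsec.
d_max = 1/p_min = 1/0.128 = 7.8125 pc.

7.813 pc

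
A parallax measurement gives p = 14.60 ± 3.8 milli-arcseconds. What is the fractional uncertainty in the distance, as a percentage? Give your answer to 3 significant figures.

26.0%

For d = 1/p, |σ_d/d| = |σ_p/p|.
σ_p/p = 3.8 / 14.60 = 0.26027 = 26.027%.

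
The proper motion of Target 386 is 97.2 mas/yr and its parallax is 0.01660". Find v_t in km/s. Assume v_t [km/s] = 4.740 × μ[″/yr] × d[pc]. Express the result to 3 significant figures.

d = 1/p = 1/0.01660″ = 60.241 pc.
μ = 97.2 mas/yr = 0.0972 ″/yr.
v_t = 4.74 × μ × d = 4.74 × 0.0972 × 60.241 = 27.755 km/s.

27.8 km/s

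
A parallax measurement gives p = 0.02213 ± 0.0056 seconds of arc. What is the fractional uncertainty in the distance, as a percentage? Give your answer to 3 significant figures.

For d = 1/p, |σ_d/d| = |σ_p/p|.
σ_p/p = 0.0056 / 0.02213 = 0.25305 = 25.305%.

25.3%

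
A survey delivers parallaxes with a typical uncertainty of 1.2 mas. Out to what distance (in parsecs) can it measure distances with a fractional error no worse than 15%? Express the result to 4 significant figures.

125.0 pc

σ_d/d = σ_p/p, so the condition is σ_p/p ≤ 0.15, i.e. p ≥ σ_p/0.15.
p_min = 1.2/0.15 = 8 mas = 0.008 arcsec.
d_max = 1/p_min = 1/0.008 = 125 pc.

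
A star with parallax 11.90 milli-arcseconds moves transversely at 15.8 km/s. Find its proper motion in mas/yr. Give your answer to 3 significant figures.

39.7 mas/yr

d = 1/p = 1/0.01190″ = 84.034 pc.
μ = v_t / (4.74 d) = 15.8 / (4.74 × 84.034) = 15.8 / 398.32 = 0.039667 ″/yr = 39.667 mas/yr.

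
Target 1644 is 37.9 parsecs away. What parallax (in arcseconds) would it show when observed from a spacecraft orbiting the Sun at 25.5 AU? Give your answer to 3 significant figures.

p (arcsec) = B (AU) / d (pc).
p = 25.5 / 37.9 = 0.67282 arcsec.

0.673 arcsec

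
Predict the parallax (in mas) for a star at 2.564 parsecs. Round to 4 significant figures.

390.0 mas

p = 1/d = 1/2.564 = 0.39002 arcsec.
= 0.39002 × 1000 = 390.02 mas.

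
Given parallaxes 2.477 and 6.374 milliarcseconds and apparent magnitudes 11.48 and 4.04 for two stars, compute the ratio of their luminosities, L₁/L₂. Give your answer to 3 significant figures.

L₁/L₂ = 0.00700

d₁ = 1/p₁ = 1/0.002477″ = 403.71 pc; d₂ = 1/p₂ = 1/0.006374″ = 156.89 pc.
M₁ = m₁ − 5 log₁₀ d₁ + 5 = 11.48 − 13.0303 + 5 = 3.4497.
M₂ = 4.04 − 10.9780 + 5 = -1.9380.
L₁/L₂ = 10^(0.4(M₂ − M₁)) = 10^(0.4 × (-5.3877)) = 10^(-2.15508) = 0.0069971.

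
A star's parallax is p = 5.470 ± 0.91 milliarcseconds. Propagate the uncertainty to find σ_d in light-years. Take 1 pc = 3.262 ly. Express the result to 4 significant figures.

99.21 ly

d = 1/p, so σ_d = σ_p / p².
σ_d = 0.000910 / (0.005470)² = 0.000910 / 0.000029921 = 30.413 pc = 30.413 × 3.262 ly = 99.207 ly.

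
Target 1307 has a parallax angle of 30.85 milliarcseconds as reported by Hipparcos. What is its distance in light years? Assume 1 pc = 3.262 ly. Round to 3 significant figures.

106 light years

p = 30.85 milliarcseconds = 0.03085 arcsec.
d = 1/p = 1/0.03085 = 32.415 pc.
In light-years: 32.415 × 3.262 = 105.74 ly.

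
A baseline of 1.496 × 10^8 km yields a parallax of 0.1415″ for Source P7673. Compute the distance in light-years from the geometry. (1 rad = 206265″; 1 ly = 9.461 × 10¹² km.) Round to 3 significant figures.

23.0 ly

θ = 0.1415″ = 0.1415/206265 = 6.8601 × 10^-7 rad.
d = B/θ = (1.496 × 10^8) / (6.8601 × 10^-7) = 2.1807 × 10^14 km = (2.1807 × 10^14) / (9.461 × 10^12) ly = 23.049 ly.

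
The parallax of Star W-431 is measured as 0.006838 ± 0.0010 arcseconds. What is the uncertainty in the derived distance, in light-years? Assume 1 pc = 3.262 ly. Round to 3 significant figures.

69.8 ly

d = 1/p, so σ_d = σ_p / p².
σ_d = 0.00100 / (0.006838)² = 0.00100 / 0.000046758 = 21.387 pc = 21.387 × 3.262 ly = 69.764 ly.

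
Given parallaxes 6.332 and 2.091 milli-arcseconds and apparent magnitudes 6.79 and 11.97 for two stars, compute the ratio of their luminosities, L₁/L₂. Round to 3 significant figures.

L₁/L₂ = 12.9

d₁ = 1/p₁ = 1/0.006332″ = 157.93 pc; d₂ = 1/p₂ = 1/0.002091″ = 478.24 pc.
M₁ = m₁ − 5 log₁₀ d₁ + 5 = 6.79 − 10.9923 + 5 = 0.7977.
M₂ = 11.97 − 13.3982 + 5 = 3.5718.
L₁/L₂ = 10^(0.4(M₂ − M₁)) = 10^(0.4 × 2.7741) = 10^1.10964 = 12.872.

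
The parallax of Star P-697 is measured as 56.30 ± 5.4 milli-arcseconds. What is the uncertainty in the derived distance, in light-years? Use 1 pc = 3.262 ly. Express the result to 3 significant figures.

d = 1/p, so σ_d = σ_p / p².
σ_d = 0.00540 / (0.05630)² = 0.00540 / 0.0031697 = 1.7036 pc = 1.7036 × 3.262 ly = 5.5571 ly.

5.56 ly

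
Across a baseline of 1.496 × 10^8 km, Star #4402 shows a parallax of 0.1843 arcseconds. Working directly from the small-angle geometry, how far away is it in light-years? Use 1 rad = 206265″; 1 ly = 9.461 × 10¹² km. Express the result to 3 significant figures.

17.7 ly

θ = 0.1843″ = 0.1843/206265 = 8.9351 × 10^-7 rad.
d = B/θ = (1.496 × 10^8) / (8.9351 × 10^-7) = 1.6743 × 10^14 km = (1.6743 × 10^14) / (9.461 × 10^12) ly = 17.697 ly.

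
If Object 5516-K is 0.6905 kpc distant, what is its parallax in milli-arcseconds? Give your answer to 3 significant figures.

1.45 mas

d = 0.6905 kpc = 690.5 pc.
p = 1/d = 1/690.5 = 0.0014482 arcsec.
= 0.0014482 × 1000 = 1.4482 mas.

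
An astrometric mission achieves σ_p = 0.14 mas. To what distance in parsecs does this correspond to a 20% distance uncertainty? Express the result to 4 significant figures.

1429 pc

σ_d/d = σ_p/p, so the condition is σ_p/p ≤ 0.20, i.e. p ≥ σ_p/0.20.
p_min = 0.14/0.20 = 0.7 mas = 0.0007 arcsec.
d_max = 1/p_min = 1/0.0007 = 1428.6 pc.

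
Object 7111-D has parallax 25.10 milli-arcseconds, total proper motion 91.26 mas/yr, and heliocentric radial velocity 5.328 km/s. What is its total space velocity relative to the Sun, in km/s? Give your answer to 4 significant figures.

18.04 km/s

d = 1/p = 1/0.02510″ = 39.841 pc.
μ = 91.26 mas/yr = 0.09126 ″/yr.
v_t = 4.740 μ d = 4.740 × 0.09126 × 39.841 = 17.234 km/s.
v = √(v_r² + v_t²) = √(5.328² + 17.234²) = √325.398 = 18.039 km/s.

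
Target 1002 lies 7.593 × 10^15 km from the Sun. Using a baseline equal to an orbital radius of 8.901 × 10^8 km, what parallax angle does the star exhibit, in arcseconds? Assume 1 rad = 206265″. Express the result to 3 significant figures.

θ ≈ B/d = (8.901 × 10^8) / (7.593 × 10^15) = 1.1723 × 10^-7 rad.
In arcseconds: 1.1723 × 10^-7 × 206265 = 0.02418″.

0.0242 arcsec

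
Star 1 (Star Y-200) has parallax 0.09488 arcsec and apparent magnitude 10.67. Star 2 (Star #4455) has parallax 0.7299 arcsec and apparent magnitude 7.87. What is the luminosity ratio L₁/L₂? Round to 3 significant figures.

d₁ = 1/p₁ = 1/0.09488″ = 10.54 pc; d₂ = 1/p₂ = 1/0.7299″ = 1.3701 pc.
M₁ = m₁ − 5 log₁₀ d₁ + 5 = 10.67 − 5.1142 + 5 = 10.5558.
M₂ = 7.87 − 0.6838 + 5 = 12.1862.
L₁/L₂ = 10^(0.4(M₂ − M₁)) = 10^(0.4 × 1.6304) = 10^0.65216 = 4.4891.

L₁/L₂ = 4.49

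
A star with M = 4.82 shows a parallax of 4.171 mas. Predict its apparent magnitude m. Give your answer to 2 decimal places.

m = 11.72

d = 1/p = 1/0.004171″ = 239.75 pc.
m − M = 5 log₁₀ d − 5 = 5 log₁₀(239.75) − 5 = 11.8988 − 5 = 6.8988.
m = M + (m − M) = 4.82 + 6.8988 = 11.72.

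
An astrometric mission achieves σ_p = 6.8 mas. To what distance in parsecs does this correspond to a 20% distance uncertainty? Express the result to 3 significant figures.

29.4 pc

σ_d/d = σ_p/p, so the condition is σ_p/p ≤ 0.20, i.e. p ≥ σ_p/0.20.
p_min = 6.8/0.20 = 34 mas = 0.034 arcsec.
d_max = 1/p_min = 1/0.034 = 29.412 pc.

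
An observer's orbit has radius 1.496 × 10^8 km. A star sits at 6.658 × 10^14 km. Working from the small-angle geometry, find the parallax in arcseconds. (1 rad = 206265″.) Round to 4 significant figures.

0.04635 arcsec

θ ≈ B/d = (1.496 × 10^8) / (6.658 × 10^14) = 2.2469 × 10^-7 rad.
In arcseconds: 2.2469 × 10^-7 × 206265 = 0.046346″.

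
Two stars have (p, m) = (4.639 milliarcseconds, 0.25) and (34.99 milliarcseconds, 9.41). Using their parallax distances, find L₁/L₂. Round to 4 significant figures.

d₁ = 1/p₁ = 1/0.004639″ = 215.56 pc; d₂ = 1/p₂ = 1/0.03499″ = 28.58 pc.
M₁ = m₁ − 5 log₁₀ d₁ + 5 = 0.25 − 11.6678 + 5 = -6.4178.
M₂ = 9.41 − 7.2803 + 5 = 7.1297.
L₁/L₂ = 10^(0.4(M₂ − M₁)) = 10^(0.4 × 13.5475) = 10^5.41900 = 2.6242 × 10^5.

L₁/L₂ = 262400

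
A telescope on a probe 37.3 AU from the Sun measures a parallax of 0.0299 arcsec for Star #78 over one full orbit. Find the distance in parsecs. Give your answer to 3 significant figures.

1250 pc

With baseline B (in AU) and parallax p (in arcsec), d = B/p parsecs.
d = 37.3 / 0.0299 = 1247.5 pc.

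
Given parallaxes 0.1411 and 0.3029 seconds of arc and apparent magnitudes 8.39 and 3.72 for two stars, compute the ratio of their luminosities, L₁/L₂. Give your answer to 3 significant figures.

L₁/L₂ = 0.0625

d₁ = 1/p₁ = 1/0.1411″ = 7.0872 pc; d₂ = 1/p₂ = 1/0.3029″ = 3.3014 pc.
M₁ = m₁ − 5 log₁₀ d₁ + 5 = 8.39 − 4.2524 + 5 = 9.1376.
M₂ = 3.72 − 2.5935 + 5 = 6.1265.
L₁/L₂ = 10^(0.4(M₂ − M₁)) = 10^(0.4 × (-3.0111)) = 10^(-1.20444) = 0.062454.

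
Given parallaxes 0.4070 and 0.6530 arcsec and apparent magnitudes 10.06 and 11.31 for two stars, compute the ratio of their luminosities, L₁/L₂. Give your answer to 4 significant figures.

d₁ = 1/p₁ = 1/0.4070″ = 2.457 pc; d₂ = 1/p₂ = 1/0.6530″ = 1.5314 pc.
M₁ = m₁ − 5 log₁₀ d₁ + 5 = 10.06 − 1.9520 + 5 = 13.1080.
M₂ = 11.31 − 0.9254 + 5 = 15.3846.
L₁/L₂ = 10^(0.4(M₂ − M₁)) = 10^(0.4 × 2.2766) = 10^0.91064 = 8.1403.

L₁/L₂ = 8.140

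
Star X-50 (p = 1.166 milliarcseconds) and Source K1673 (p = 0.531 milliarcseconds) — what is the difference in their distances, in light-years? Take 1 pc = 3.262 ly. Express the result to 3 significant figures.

3350 ly

d_A = 1/0.001166″ = 857.63 pc; d_B = 1/0.0005310″ = 1883.2 pc.
|d_B − d_A| = |1883.2 − 857.63| = 1025.6 pc = 1025.6 × 3.262 ly = 3345.5 ly.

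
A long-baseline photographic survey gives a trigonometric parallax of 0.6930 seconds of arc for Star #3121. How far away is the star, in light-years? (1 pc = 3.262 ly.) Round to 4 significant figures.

d = 1/p = 1/0.6930 = 1.443 pc.
In light-years: 1.443 × 3.262 = 4.7071 ly.

4.707 light years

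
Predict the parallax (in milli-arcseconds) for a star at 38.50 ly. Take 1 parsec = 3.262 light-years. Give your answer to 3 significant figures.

d = 38.50 ly ÷ 3.262 = 11.803 pc.
p = 1/d = 1/11.803 = 0.084724 arcsec.
= 0.084724 × 1000 = 84.724 mas.

84.7 mas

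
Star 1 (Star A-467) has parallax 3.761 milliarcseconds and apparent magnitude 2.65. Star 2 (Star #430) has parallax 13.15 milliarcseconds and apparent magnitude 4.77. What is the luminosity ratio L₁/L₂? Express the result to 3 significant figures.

d₁ = 1/p₁ = 1/0.003761″ = 265.89 pc; d₂ = 1/p₂ = 1/0.01315″ = 76.046 pc.
M₁ = m₁ − 5 log₁₀ d₁ + 5 = 2.65 − 12.1235 + 5 = -4.4735.
M₂ = 4.77 − 9.4054 + 5 = 0.3646.
L₁/L₂ = 10^(0.4(M₂ − M₁)) = 10^(0.4 × 4.8381) = 10^1.93524 = 86.147.

L₁/L₂ = 86.1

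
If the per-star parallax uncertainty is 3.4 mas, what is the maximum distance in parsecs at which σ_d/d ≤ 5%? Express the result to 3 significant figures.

σ_d/d = σ_p/p, so the condition is σ_p/p ≤ 0.05, i.e. p ≥ σ_p/0.05.
p_min = 3.4/0.05 = 68 mas = 0.068 arcsec.
d_max = 1/p_min = 1/0.068 = 14.706 pc.

14.7 pc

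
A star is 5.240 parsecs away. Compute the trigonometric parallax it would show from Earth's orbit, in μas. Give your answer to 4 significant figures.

p = 1/d = 1/5.24 = 0.19084 arcsec.
= 0.19084 × 10⁶ = 1.9084 × 10^5 μas.

190800 μas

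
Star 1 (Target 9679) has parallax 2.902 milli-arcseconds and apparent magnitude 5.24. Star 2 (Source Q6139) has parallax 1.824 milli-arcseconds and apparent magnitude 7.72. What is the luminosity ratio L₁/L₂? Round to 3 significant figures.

d₁ = 1/p₁ = 1/0.002902″ = 344.59 pc; d₂ = 1/p₂ = 1/0.001824″ = 548.25 pc.
M₁ = m₁ − 5 log₁₀ d₁ + 5 = 5.24 − 12.6865 + 5 = -2.4465.
M₂ = 7.72 − 13.6949 + 5 = -0.9749.
L₁/L₂ = 10^(0.4(M₂ − M₁)) = 10^(0.4 × 1.4716) = 10^0.58864 = 3.8783.

L₁/L₂ = 3.88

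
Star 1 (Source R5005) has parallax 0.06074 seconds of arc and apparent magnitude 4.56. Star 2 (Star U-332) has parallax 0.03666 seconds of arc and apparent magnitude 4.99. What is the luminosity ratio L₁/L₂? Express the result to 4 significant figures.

d₁ = 1/p₁ = 1/0.06074″ = 16.464 pc; d₂ = 1/p₂ = 1/0.03666″ = 27.278 pc.
M₁ = m₁ − 5 log₁₀ d₁ + 5 = 4.56 − 6.0827 + 5 = 3.4773.
M₂ = 4.99 − 7.1791 + 5 = 2.8109.
L₁/L₂ = 10^(0.4(M₂ − M₁)) = 10^(0.4 × (-0.6664)) = 10^(-0.26656) = 0.5413.

L₁/L₂ = 0.5413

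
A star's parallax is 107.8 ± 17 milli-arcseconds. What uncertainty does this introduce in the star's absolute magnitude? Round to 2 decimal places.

M = m − 5 log₁₀ d + 5 = m + 5 log₁₀ p + 5, so ∂M/∂p = 5/(p ln 10).
σ_M = (5/ln 10) · (σ_p/p) = 2.1715 × 17/107.8 = 2.1715 × 0.1577 = 0.34245.

σ_M = 0.34 mag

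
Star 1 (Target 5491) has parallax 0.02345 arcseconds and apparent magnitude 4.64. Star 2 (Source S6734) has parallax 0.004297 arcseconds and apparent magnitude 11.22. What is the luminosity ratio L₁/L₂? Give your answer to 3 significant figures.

d₁ = 1/p₁ = 1/0.02345″ = 42.644 pc; d₂ = 1/p₂ = 1/0.004297″ = 232.72 pc.
M₁ = m₁ − 5 log₁₀ d₁ + 5 = 4.64 − 8.1493 + 5 = 1.4907.
M₂ = 11.22 − 11.8342 + 5 = 4.3858.
L₁/L₂ = 10^(0.4(M₂ − M₁)) = 10^(0.4 × 2.8951) = 10^1.15804 = 14.389.

L₁/L₂ = 14.4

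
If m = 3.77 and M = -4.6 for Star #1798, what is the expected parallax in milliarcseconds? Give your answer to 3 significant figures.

m − M = 3.77 − (-4.6) = 8.37.
d = 10^((m−M)/5 + 1) = 10^2.674 = 472.06 pc.
p = 1/d = 1/472.06 = 0.0021184 arcsec = 2.1184 mas.

2.12 mas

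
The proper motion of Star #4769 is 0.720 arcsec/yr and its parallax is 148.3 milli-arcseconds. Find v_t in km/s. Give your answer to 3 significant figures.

d = 1/p = 1/0.1483″ = 6.7431 pc.
v_t = 4.74 × μ × d = 4.74 × 0.720 × 6.7431 = 23.013 km/s.

23.0 km/s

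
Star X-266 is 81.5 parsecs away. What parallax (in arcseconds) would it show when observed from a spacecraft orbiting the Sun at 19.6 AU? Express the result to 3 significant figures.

0.240 arcsec

p (arcsec) = B (AU) / d (pc).
p = 19.6 / 81.5 = 0.24049 arcsec.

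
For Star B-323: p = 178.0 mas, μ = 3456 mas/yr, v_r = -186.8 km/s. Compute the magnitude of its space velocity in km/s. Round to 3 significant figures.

d = 1/p = 1/0.1780″ = 5.618 pc.
μ = 3456 mas/yr = 3.456 ″/yr.
v_t = 4.740 μ d = 4.740 × 3.456 × 5.618 = 92.031 km/s.
v = √(v_r² + v_t²) = √((-186.8)² + 92.031²) = √43363.9 = 208.24 km/s.

208 km/s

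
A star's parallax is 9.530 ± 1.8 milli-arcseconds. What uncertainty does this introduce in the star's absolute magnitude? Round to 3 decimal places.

M = m − 5 log₁₀ d + 5 = m + 5 log₁₀ p + 5, so ∂M/∂p = 5/(p ln 10).
σ_M = (5/ln 10) · (σ_p/p) = 2.1715 × 1.8/9.530 = 2.1715 × 0.18888 = 0.41015.

σ_M = 0.410 mag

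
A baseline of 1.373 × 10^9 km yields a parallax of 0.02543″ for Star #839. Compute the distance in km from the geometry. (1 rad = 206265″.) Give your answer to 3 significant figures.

1.11 × 10^16 km

θ = 0.02543″ = 0.02543/206265 = 1.2329 × 10^-7 rad.
d = B/θ = (1.373 × 10^9) / (1.2329 × 10^-7) = 1.1136 × 10^16 km.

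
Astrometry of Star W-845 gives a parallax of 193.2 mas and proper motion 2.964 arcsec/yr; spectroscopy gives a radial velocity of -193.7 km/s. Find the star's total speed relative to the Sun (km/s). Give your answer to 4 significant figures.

d = 1/p = 1/0.1932″ = 5.176 pc.
v_t = 4.740 μ d = 4.740 × 2.964 × 5.176 = 72.719 km/s.
v = √(v_r² + v_t²) = √((-193.7)² + 72.719²) = √42807.7 = 206.9 km/s.

206.9 km/s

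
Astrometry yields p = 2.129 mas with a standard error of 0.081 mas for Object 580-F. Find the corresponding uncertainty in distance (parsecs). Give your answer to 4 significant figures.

d = 1/p, so σ_d = σ_p / p².
σ_d = 0.0000810 / (0.002129)² = 0.0000810 / 0.0000045326 = 17.871 pc.

17.87 pc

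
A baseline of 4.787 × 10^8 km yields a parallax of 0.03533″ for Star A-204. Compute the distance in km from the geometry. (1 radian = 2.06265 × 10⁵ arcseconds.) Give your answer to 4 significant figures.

θ = 0.03533″ = 0.03533/206265 = 1.7128 × 10^-7 rad.
d = B/θ = (4.787 × 10^8) / (1.7128 × 10^-7) = 2.7948 × 10^15 km.

2.795 × 10^15 km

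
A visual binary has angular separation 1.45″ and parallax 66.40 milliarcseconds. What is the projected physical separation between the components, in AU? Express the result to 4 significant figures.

21.84 AU

d = 1/p = 1/0.06640″ = 15.06 pc.
At distance d (pc), an angle of θ arcsec spans θ·d AU: s = 1.45 × 15.06 = 21.837 AU.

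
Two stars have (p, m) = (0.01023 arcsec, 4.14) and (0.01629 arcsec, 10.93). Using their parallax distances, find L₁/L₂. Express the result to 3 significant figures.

d₁ = 1/p₁ = 1/0.01023″ = 97.752 pc; d₂ = 1/p₂ = 1/0.01629″ = 61.387 pc.
M₁ = m₁ − 5 log₁₀ d₁ + 5 = 4.14 − 9.9506 + 5 = -0.8106.
M₂ = 10.93 − 8.9404 + 5 = 6.9896.
L₁/L₂ = 10^(0.4(M₂ − M₁)) = 10^(0.4 × 7.8002) = 10^3.12008 = 1318.5.

L₁/L₂ = 1320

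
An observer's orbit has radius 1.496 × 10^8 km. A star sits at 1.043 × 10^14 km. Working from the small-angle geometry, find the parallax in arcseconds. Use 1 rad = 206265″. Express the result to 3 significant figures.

θ ≈ B/d = (1.496 × 10^8) / (1.043 × 10^14) = 1.4343 × 10^-6 rad.
In arcseconds: 1.4343 × 10^-6 × 206265 = 0.29585″.

0.296 arcsec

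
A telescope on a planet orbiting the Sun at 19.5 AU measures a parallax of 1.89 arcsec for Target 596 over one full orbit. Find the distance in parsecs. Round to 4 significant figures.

10.32 pc

With baseline B (in AU) and parallax p (in arcsec), d = B/p parsecs.
d = 19.5 / 1.89 = 10.317 pc.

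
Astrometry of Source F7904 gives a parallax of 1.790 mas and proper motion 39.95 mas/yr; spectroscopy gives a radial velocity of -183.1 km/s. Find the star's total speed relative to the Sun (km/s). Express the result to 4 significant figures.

211.5 km/s

d = 1/p = 1/0.001790″ = 558.66 pc.
μ = 39.95 mas/yr = 0.03995 ″/yr.
v_t = 4.740 μ d = 4.740 × 0.03995 × 558.66 = 105.79 km/s.
v = √(v_r² + v_t²) = √((-183.1)² + 105.79²) = √44717.1 = 211.46 km/s.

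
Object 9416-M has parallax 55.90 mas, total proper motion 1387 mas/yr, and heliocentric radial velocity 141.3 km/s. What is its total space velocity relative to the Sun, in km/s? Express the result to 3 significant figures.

d = 1/p = 1/0.05590″ = 17.889 pc.
μ = 1387 mas/yr = 1.387 ″/yr.
v_t = 4.740 μ d = 4.740 × 1.387 × 17.889 = 117.61 km/s.
v = √(v_r² + v_t²) = √(141.3² + 117.61²) = √33797.8 = 183.84 km/s.

184 km/s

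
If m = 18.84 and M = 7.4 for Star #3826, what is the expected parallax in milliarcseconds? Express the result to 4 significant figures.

0.5152 mas

m − M = 18.84 − 7.4 = 11.44.
d = 10^((m−M)/5 + 1) = 10^3.288 = 1940.9 pc.
p = 1/d = 1/1940.9 = 0.00051522 arcsec = 0.51522 mas.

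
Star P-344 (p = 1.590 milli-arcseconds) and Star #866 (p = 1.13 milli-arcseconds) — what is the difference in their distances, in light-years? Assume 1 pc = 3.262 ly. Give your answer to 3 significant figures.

835 ly

d_A = 1/0.001590″ = 628.93 pc; d_B = 1/0.001130″ = 884.96 pc.
|d_B − d_A| = |884.96 − 628.93| = 256.03 pc = 256.03 × 3.262 ly = 835.17 ly.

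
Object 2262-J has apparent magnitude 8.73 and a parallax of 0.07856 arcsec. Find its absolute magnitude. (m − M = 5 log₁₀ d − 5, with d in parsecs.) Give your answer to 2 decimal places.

M = 8.21

d = 1/p = 1/0.07856″ = 12.729 pc.
m − M = 5 log₁₀(12.729) − 5 = 5.5240 − 5 = 0.5240.
M = m − (m − M) = 8.73 − 0.5240 = 8.21.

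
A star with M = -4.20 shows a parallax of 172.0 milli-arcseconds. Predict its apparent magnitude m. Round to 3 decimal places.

m = -5.378

d = 1/p = 1/0.1720″ = 5.814 pc.
m − M = 5 log₁₀ d − 5 = 5 log₁₀(5.814) − 5 = 3.8224 − 5 = -1.1776.
m = M + (m − M) = -4.20 + (-1.1776) = -5.378.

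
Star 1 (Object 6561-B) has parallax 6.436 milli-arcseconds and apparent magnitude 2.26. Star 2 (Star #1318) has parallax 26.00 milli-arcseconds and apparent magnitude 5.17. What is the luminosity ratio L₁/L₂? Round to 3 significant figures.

d₁ = 1/p₁ = 1/0.006436″ = 155.38 pc; d₂ = 1/p₂ = 1/0.02600″ = 38.462 pc.
M₁ = m₁ − 5 log₁₀ d₁ + 5 = 2.26 − 10.9570 + 5 = -3.6970.
M₂ = 5.17 − 7.9252 + 5 = 2.2448.
L₁/L₂ = 10^(0.4(M₂ − M₁)) = 10^(0.4 × 5.9418) = 10^2.37672 = 238.08.

L₁/L₂ = 238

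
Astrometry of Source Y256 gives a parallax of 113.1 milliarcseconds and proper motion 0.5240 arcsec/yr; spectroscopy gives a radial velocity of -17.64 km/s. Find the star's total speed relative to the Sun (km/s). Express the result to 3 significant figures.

d = 1/p = 1/0.1131″ = 8.8417 pc.
v_t = 4.740 μ d = 4.740 × 0.5240 × 8.8417 = 21.961 km/s.
v = √(v_r² + v_t²) = √((-17.64)² + 21.961²) = √793.455 = 28.168 km/s.

28.2 km/s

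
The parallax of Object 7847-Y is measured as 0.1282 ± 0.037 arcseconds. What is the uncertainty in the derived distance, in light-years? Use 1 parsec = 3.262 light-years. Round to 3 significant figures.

d = 1/p, so σ_d = σ_p / p².
σ_d = 0.0370 / (0.1282)² = 0.0370 / 0.016435 = 2.2513 pc = 2.2513 × 3.262 ly = 7.3437 ly.

7.34 ly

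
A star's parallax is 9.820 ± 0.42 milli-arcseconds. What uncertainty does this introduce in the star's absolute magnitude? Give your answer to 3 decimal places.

σ_M = 0.093 mag

M = m − 5 log₁₀ d + 5 = m + 5 log₁₀ p + 5, so ∂M/∂p = 5/(p ln 10).
σ_M = (5/ln 10) · (σ_p/p) = 2.1715 × 0.42/9.820 = 2.1715 × 0.04277 = 0.092875.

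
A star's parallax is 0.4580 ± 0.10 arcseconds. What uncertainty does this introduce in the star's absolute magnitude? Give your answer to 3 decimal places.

M = m − 5 log₁₀ d + 5 = m + 5 log₁₀ p + 5, so ∂M/∂p = 5/(p ln 10).
σ_M = (5/ln 10) · (σ_p/p) = 2.1715 × 0.10/0.4580 = 2.1715 × 0.21834 = 0.47413.

σ_M = 0.474 mag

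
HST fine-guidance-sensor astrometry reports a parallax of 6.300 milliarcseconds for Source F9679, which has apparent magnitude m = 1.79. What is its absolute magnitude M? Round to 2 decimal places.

M = -4.21

d = 1/p = 1/0.006300″ = 158.73 pc.
m − M = 5 log₁₀(158.73) − 5 = 11.0033 − 5 = 6.0033.
M = m − (m − M) = 1.79 − 6.0033 = -4.21.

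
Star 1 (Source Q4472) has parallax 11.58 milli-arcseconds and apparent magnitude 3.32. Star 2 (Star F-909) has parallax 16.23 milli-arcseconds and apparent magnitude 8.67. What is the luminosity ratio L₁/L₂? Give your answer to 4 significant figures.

d₁ = 1/p₁ = 1/0.01158″ = 86.356 pc; d₂ = 1/p₂ = 1/0.01623″ = 61.614 pc.
M₁ = m₁ − 5 log₁₀ d₁ + 5 = 3.32 − 9.6815 + 5 = -1.3615.
M₂ = 8.67 − 8.9484 + 5 = 4.7216.
L₁/L₂ = 10^(0.4(M₂ − M₁)) = 10^(0.4 × 6.0831) = 10^2.43324 = 271.17.

L₁/L₂ = 271.2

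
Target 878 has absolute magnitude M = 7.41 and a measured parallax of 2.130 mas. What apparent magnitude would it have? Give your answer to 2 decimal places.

d = 1/p = 1/0.002130″ = 469.48 pc.
m − M = 5 log₁₀ d − 5 = 5 log₁₀(469.48) − 5 = 13.3581 − 5 = 8.3581.
m = M + (m − M) = 7.41 + 8.3581 = 15.77.

m = 15.77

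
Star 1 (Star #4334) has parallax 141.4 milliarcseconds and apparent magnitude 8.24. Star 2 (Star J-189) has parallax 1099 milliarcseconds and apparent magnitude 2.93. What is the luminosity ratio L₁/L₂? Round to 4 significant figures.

L₁/L₂ = 0.4540

d₁ = 1/p₁ = 1/0.1414″ = 7.0721 pc; d₂ = 1/p₂ = 1/1.099″ = 0.90992 pc.
M₁ = m₁ − 5 log₁₀ d₁ + 5 = 8.24 − 4.2477 + 5 = 8.9923.
M₂ = 2.93 − (-0.2050) + 5 = 8.1350.
L₁/L₂ = 10^(0.4(M₂ − M₁)) = 10^(0.4 × (-0.8573)) = 10^(-0.34292) = 0.45403.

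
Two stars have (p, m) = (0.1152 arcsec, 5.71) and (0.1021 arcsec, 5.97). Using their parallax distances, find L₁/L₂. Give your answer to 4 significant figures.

L₁/L₂ = 0.9980

d₁ = 1/p₁ = 1/0.1152″ = 8.6806 pc; d₂ = 1/p₂ = 1/0.1021″ = 9.7943 pc.
M₁ = m₁ − 5 log₁₀ d₁ + 5 = 5.71 − 4.6927 + 5 = 6.0173.
M₂ = 5.97 − 4.9549 + 5 = 6.0151.
L₁/L₂ = 10^(0.4(M₂ − M₁)) = 10^(0.4 × (-0.0022)) = 10^(-0.00088) = 0.99798.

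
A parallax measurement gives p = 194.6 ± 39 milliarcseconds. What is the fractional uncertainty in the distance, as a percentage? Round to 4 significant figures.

20.04%

For d = 1/p, |σ_d/d| = |σ_p/p|.
σ_p/p = 39 / 194.6 = 0.20041 = 20.041%.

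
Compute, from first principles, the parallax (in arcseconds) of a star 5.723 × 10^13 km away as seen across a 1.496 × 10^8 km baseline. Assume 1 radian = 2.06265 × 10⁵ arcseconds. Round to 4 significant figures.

θ ≈ B/d = (1.496 × 10^8) / (5.723 × 10^13) = 2.6140 × 10^-6 rad.
In arcseconds: 2.6140 × 10^-6 × 206265 = 0.53918″.

0.5392 arcsec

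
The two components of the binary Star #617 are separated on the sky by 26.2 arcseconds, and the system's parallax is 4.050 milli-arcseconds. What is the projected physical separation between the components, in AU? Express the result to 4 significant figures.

d = 1/p = 1/0.004050″ = 246.91 pc.
At distance d (pc), an angle of θ arcsec spans θ·d AU: s = 26.2 × 246.91 = 6469 AU.

6469 AU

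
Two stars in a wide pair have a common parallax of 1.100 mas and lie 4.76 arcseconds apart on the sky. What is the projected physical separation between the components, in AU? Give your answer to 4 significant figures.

4327 AU

d = 1/p = 1/0.001100″ = 909.09 pc.
At distance d (pc), an angle of θ arcsec spans θ·d AU: s = 4.76 × 909.09 = 4327.3 AU.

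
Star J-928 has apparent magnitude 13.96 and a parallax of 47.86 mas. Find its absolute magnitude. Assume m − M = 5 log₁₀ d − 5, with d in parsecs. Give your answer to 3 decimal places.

M = 12.360

d = 1/p = 1/0.04786″ = 20.894 pc.
m − M = 5 log₁₀(20.894) − 5 = 6.6001 − 5 = 1.6001.
M = m − (m − M) = 13.96 − 1.6001 = 12.360.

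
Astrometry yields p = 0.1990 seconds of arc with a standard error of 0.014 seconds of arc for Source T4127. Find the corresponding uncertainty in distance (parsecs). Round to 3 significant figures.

d = 1/p, so σ_d = σ_p / p².
σ_d = 0.0140 / (0.1990)² = 0.0140 / 0.039601 = 0.35353 pc.

0.354 pc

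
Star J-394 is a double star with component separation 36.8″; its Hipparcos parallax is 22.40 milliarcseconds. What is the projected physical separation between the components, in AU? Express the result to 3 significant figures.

d = 1/p = 1/0.02240″ = 44.643 pc.
At distance d (pc), an angle of θ arcsec spans θ·d AU: s = 36.8 × 44.643 = 1642.9 AU.

1640 AU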